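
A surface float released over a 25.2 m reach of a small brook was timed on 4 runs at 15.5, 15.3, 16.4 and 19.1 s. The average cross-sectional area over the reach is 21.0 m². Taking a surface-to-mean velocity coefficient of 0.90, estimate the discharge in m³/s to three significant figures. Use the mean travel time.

28.7 m³/s

t̄ = (15.5 + 15.3 + 16.4 + 19.1) / 4 = 16.575 s
v_surface = L / t̄ = 25.2 / 16.575 = 1.520 m/s
v_mean = 0.90 × 1.520 = 1.368 m/s
Q = A × v_mean = 21.0 × 1.368 = 28.73 m³/s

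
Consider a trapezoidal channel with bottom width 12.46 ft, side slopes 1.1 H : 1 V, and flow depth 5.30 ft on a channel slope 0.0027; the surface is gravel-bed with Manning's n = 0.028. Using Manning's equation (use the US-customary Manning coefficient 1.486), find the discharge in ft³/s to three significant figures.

609 ft³/s

A = (b + z·y)·y = (12.46 + 1.1×5.30)×5.30 = 96.94 ft²
P = b + 2y√(1+z²) = 12.46 + 2×5.30×√(1+1.1²) = 28.22 ft
R = A/P = 96.94/28.22 = 3.435 ft
Q = (1.486/n)·A·R^(2/3)·S^(1/2) = (1.486/0.028) × 96.94 × 3.435^(2/3) × 0.0027^(1/2) = 608.6 ft³/s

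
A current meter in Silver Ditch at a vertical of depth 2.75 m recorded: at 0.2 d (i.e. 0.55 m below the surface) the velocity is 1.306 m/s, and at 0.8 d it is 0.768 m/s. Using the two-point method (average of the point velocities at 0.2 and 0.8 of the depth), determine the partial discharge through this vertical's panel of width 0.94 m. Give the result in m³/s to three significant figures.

2.68 m³/s

v̄ = (1.306 + 0.768) / 2 = 1.037 m/s
q = v̄ × d × w = 1.037 × 2.75 × 0.94 = 2.681 m³/s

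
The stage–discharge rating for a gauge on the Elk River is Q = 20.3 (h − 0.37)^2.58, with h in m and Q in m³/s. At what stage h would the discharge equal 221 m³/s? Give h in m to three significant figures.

2.89 m

h − h₀ = (Q/C)^(1/b) = (221/20.3)^(1/2.58) = 2.523 m
h = 0.37 + 2.523 = 2.893 m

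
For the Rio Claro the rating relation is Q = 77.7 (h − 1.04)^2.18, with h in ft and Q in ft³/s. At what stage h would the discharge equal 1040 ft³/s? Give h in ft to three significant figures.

4.33 ft

h − h₀ = (Q/C)^(1/b) = (1040/77.7)^(1/2.18) = 3.287 ft
h = 1.04 + 3.287 = 4.327 ft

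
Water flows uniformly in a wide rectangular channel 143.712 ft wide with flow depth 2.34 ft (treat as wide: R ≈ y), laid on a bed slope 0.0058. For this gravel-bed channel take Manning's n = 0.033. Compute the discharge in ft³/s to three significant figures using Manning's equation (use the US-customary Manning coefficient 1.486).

A = b·y = 143.712 × 2.34 = 336.3 ft²
Wide channel: R ≈ y = 2.34 ft
Q = (1.486/n)·A·R^(2/3)·S^(1/2) = (1.486/0.033) × 336.3 × 2.340^(2/3) × 0.0058^(1/2) = 2033 ft³/s

2030 ft³/s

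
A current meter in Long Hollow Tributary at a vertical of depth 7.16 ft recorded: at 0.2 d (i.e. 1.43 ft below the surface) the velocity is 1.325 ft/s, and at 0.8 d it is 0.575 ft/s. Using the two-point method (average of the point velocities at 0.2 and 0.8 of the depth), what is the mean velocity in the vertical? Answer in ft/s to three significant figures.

0.950 ft/s

v̄ = (1.325 + 0.575) / 2 = 0.9500 ft/s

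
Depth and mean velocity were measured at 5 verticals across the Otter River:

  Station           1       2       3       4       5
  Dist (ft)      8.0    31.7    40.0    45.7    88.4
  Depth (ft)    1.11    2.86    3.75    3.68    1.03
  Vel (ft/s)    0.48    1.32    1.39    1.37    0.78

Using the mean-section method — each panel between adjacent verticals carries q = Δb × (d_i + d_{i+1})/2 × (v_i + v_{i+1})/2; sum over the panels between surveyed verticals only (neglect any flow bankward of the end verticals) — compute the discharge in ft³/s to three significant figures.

217 ft³/s

Panel 1-2: Δb = 23.7 ft, d̄ = (1.11+2.86)/2 = 1.985, v̄ = (0.48+1.32)/2 = 0.9 → q = 23.7×1.985×0.9 = 42.34 ft³/s
Panel 2-3: Δb = 8.3 ft, d̄ = (2.86+3.75)/2 = 3.305, v̄ = (1.32+1.39)/2 = 1.355 → q = 8.3×3.305×1.355 = 37.17 ft³/s
Panel 3-4: Δb = 5.7 ft, d̄ = (3.75+3.68)/2 = 3.715, v̄ = (1.39+1.37)/2 = 1.38 → q = 5.7×3.715×1.38 = 29.22 ft³/s
Panel 4-5: Δb = 42.7 ft, d̄ = (3.68+1.03)/2 = 2.355, v̄ = (1.37+0.78)/2 = 1.075 → q = 42.7×2.355×1.075 = 108.1 ft³/s
Q = Σ q = 216.8 ft³/s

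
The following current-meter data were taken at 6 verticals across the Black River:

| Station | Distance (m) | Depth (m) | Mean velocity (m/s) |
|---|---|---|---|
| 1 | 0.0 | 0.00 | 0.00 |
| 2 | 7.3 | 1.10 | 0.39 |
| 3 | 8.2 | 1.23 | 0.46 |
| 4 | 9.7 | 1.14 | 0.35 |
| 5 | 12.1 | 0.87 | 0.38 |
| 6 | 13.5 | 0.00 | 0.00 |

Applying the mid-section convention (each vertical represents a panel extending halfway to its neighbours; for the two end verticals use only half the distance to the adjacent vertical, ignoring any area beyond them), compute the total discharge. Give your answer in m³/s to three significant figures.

w_2 = (8.2 − 0.0)/2 = 4.1 m; q_2 = 0.39 × 1.10 × 4.1 = 1.759 m³/s
w_3 = (9.7 − 7.3)/2 = 1.2 m; q_3 = 0.46 × 1.23 × 1.2 = 0.6790 m³/s
w_4 = (12.1 − 8.2)/2 = 1.95 m; q_4 = 0.35 × 1.14 × 1.95 = 0.7781 m³/s
w_5 = (13.5 − 9.7)/2 = 1.9 m; q_5 = 0.38 × 0.87 × 1.9 = 0.6281 m³/s
Stations 1, 6 contribute zero (depth or velocity is 0).
Q = Σ qᵢ = 3.844 m³/s

3.84 m³/s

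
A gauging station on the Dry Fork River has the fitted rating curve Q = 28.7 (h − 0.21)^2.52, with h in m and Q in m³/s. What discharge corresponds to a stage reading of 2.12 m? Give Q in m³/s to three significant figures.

147 m³/s

Q = 28.7 × (2.12 − 0.21)^2.52 = 28.7 × 1.91^2.52 = 146.6 m³/s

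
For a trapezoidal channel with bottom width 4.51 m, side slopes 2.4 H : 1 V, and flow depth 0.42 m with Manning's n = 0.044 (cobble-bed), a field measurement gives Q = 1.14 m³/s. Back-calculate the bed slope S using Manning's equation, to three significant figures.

A = (b + z·y)·y = (4.51 + 2.4×0.42)×0.42 = 2.318 m²
P = b + 2y√(1+z²) = 4.51 + 2×0.42×√(1+2.4²) = 6.694 m
R = A/P = 2.318/6.694 = 0.3462 m
S = (Q·n / (1·A·R^(2/3)))² = (1.14×0.044 / (1×2.318×0.4931))² = 0.001927

0.00193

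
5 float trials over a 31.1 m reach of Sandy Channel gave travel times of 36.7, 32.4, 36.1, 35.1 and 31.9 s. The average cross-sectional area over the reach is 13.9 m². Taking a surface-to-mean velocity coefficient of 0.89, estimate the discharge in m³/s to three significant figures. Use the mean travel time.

t̄ = (36.7 + 32.4 + 36.1 + 35.1 + 31.9) / 5 = 34.44 s
v_surface = L / t̄ = 31.1 / 34.44 = 0.9030 m/s
v_mean = 0.89 × 0.9030 = 0.8037 m/s
Q = A × v_mean = 13.9 × 0.8037 = 11.17 m³/s

11.2 m³/s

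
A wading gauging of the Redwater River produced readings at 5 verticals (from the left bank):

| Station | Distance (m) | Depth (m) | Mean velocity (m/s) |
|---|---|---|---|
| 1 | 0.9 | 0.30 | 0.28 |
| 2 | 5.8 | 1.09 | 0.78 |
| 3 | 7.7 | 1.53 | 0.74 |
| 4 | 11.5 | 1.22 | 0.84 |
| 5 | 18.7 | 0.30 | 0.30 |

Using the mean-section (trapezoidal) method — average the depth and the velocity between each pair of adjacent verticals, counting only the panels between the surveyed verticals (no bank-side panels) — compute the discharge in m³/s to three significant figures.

10.9 m³/s

Panel 1-2: Δb = 4.9 m, d̄ = (0.30+1.09)/2 = 0.695, v̄ = (0.28+0.78)/2 = 0.53 → q = 4.9×0.695×0.53 = 1.805 m³/s
Panel 2-3: Δb = 1.9 m, d̄ = (1.09+1.53)/2 = 1.31, v̄ = (0.78+0.74)/2 = 0.76 → q = 1.9×1.31×0.76 = 1.892 m³/s
Panel 3-4: Δb = 3.8 m, d̄ = (1.53+1.22)/2 = 1.375, v̄ = (0.74+0.84)/2 = 0.79 → q = 3.8×1.375×0.79 = 4.128 m³/s
Panel 4-5: Δb = 7.2 m, d̄ = (1.22+0.30)/2 = 0.76, v̄ = (0.84+0.30)/2 = 0.57 → q = 7.2×0.76×0.57 = 3.119 m³/s
Q = Σ q = 10.94 m³/s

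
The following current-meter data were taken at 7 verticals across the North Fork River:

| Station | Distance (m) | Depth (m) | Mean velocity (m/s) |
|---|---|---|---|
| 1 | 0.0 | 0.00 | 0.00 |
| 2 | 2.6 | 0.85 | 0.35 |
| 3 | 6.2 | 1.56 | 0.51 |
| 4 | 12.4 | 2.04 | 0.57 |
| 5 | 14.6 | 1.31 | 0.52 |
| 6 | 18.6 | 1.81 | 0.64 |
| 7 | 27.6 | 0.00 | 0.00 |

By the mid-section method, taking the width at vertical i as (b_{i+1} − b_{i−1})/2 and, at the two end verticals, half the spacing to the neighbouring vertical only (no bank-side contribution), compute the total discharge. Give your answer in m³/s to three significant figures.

19.3 m³/s

w_2 = (6.2 − 0.0)/2 = 3.1 m; q_2 = 0.35 × 0.85 × 3.1 = 0.9223 m³/s
w_3 = (12.4 − 2.6)/2 = 4.9 m; q_3 = 0.51 × 1.56 × 4.9 = 3.898 m³/s
w_4 = (14.6 − 6.2)/2 = 4.2 m; q_4 = 0.57 × 2.04 × 4.2 = 4.884 m³/s
w_5 = (18.6 − 12.4)/2 = 3.1 m; q_5 = 0.52 × 1.31 × 3.1 = 2.112 m³/s
w_6 = (27.6 − 14.6)/2 = 6.5 m; q_6 = 0.64 × 1.81 × 6.5 = 7.530 m³/s
Stations 1, 7 contribute zero (depth or velocity is 0).
Q = Σ qᵢ = 19.35 m³/s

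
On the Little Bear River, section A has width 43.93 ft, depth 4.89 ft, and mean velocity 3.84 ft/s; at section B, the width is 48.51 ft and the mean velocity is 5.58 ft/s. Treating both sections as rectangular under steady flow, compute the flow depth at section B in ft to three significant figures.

Q = A₁V₁ = (43.93×4.89) × 3.84 = 824.9 ft³/s
d₂ = Q/(b₂ V₂) = 824.9/(48.51×5.58) = 3.047 ft

3.05 ft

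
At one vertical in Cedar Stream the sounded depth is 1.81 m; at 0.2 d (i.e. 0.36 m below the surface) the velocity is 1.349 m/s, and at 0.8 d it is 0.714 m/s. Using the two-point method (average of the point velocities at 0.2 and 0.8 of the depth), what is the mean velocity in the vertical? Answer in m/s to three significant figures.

v̄ = (1.349 + 0.714) / 2 = 1.032 m/s

1.03 m/s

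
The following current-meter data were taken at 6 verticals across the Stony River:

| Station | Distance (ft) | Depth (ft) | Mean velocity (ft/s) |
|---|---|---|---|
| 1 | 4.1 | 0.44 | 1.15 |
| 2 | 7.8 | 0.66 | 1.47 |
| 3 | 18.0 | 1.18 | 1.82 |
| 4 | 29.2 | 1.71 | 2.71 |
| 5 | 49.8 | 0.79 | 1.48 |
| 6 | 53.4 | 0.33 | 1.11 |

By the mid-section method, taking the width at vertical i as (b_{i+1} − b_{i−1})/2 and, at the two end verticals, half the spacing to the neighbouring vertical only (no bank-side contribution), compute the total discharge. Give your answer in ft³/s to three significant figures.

w_1 = (7.8 − 4.1)/2 = 1.85 ft; q_1 = 1.15 × 0.44 × 1.85 = 0.9361 ft³/s
w_2 = (18.0 − 4.1)/2 = 6.95 ft; q_2 = 1.47 × 0.66 × 6.95 = 6.743 ft³/s
w_3 = (29.2 − 7.8)/2 = 10.7 ft; q_3 = 1.82 × 1.18 × 10.7 = 22.98 ft³/s
w_4 = (49.8 − 18.0)/2 = 15.9 ft; q_4 = 2.71 × 1.71 × 15.9 = 73.68 ft³/s
w_5 = (53.4 − 29.2)/2 = 12.1 ft; q_5 = 1.48 × 0.79 × 12.1 = 14.15 ft³/s
w_6 = (53.4 − 49.8)/2 = 1.8 ft; q_6 = 1.11 × 0.33 × 1.8 = 0.6593 ft³/s
Q = Σ qᵢ = 119.1 ft³/s

119 ft³/s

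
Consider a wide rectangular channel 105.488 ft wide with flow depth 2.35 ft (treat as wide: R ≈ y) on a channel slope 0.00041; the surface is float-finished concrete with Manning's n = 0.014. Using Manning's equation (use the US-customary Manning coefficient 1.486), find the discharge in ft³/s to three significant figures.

942 ft³/s

A = b·y = 105.488 × 2.35 = 247.9 ft²
Wide channel: R ≈ y = 2.35 ft
Q = (1.486/n)·A·R^(2/3)·S^(1/2) = (1.486/0.014) × 247.9 × 2.350^(2/3) × 0.00041^(1/2) = 941.7 ft³/s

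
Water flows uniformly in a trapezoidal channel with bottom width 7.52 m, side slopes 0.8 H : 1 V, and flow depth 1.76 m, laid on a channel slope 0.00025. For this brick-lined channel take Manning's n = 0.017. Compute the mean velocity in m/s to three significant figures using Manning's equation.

1.11 m/s

A = (b + z·y)·y = (7.52 + 0.8×1.76)×1.76 = 15.71 m²
P = b + 2y√(1+z²) = 7.52 + 2×1.76×√(1+0.8²) = 12.03 m
R = A/P = 15.71/12.03 = 1.306 m
Q = (1/n)·A·R^(2/3)·S^(1/2) = (1/0.017) × 15.71 × 1.306^(2/3) × 0.00025^(1/2) = 17.47 m³/s
V = Q/A = 17.47/15.71 = 1.111 m/s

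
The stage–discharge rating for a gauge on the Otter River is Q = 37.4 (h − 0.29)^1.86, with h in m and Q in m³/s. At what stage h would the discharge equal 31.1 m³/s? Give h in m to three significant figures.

h − h₀ = (Q/C)^(1/b) = (31.1/37.4)^(1/1.86) = 0.9056 m
h = 0.29 + 0.9056 = 1.196 m

1.20 m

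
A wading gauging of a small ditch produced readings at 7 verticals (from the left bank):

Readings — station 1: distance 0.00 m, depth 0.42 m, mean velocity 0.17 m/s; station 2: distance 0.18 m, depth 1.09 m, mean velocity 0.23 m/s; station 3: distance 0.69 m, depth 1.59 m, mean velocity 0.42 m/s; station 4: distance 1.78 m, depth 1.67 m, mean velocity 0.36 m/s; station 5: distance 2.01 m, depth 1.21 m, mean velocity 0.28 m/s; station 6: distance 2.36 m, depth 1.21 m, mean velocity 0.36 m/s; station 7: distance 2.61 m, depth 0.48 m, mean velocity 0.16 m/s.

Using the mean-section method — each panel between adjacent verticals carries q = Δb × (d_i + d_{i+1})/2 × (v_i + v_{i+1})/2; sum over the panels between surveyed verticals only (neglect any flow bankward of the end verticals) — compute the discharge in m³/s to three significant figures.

1.24 m³/s

Panel 1-2: Δb = 0.18 m, d̄ = (0.42+1.09)/2 = 0.755, v̄ = (0.17+0.23)/2 = 0.2 → q = 0.18×0.755×0.2 = 0.02718 m³/s
Panel 2-3: Δb = 0.51 m, d̄ = (1.09+1.59)/2 = 1.34, v̄ = (0.23+0.42)/2 = 0.325 → q = 0.51×1.34×0.325 = 0.2221 m³/s
Panel 3-4: Δb = 1.09 m, d̄ = (1.59+1.67)/2 = 1.63, v̄ = (0.42+0.36)/2 = 0.39 → q = 1.09×1.63×0.39 = 0.6929 m³/s
Panel 4-5: Δb = 0.23 m, d̄ = (1.67+1.21)/2 = 1.44, v̄ = (0.36+0.28)/2 = 0.32 → q = 0.23×1.44×0.32 = 0.1060 m³/s
Panel 5-6: Δb = 0.35 m, d̄ = (1.21+1.21)/2 = 1.21, v̄ = (0.28+0.36)/2 = 0.32 → q = 0.35×1.21×0.32 = 0.1355 m³/s
Panel 6-7: Δb = 0.25 m, d̄ = (1.21+0.48)/2 = 0.845, v̄ = (0.36+0.16)/2 = 0.26 → q = 0.25×0.845×0.26 = 0.05493 m³/s
Q = Σ q = 1.239 m³/s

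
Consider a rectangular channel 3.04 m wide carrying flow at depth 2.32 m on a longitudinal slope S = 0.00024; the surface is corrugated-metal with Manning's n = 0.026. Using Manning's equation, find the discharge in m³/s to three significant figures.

3.97 m³/s

A = b·y = 3.04 × 2.32 = 7.053 m²
P = b + 2y = 3.04 + 2×2.32 = 7.680 m
R = A/P = 7.053/7.680 = 0.9183 m
Q = (1/n)·A·R^(2/3)·S^(1/2) = (1/0.026) × 7.053 × 0.9183^(2/3) × 0.00024^(1/2) = 3.970 m³/s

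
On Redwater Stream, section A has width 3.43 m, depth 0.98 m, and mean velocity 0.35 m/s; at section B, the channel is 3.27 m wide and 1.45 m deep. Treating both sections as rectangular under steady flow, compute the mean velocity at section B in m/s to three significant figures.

0.248 m/s

Q = A₁V₁ = (3.43×0.98) × 0.35 = 1.176 m³/s
A₂ = 3.27 × 1.45 = 4.742 m²
V₂ = Q/A₂ = 1.176/4.742 = 0.2481 m/s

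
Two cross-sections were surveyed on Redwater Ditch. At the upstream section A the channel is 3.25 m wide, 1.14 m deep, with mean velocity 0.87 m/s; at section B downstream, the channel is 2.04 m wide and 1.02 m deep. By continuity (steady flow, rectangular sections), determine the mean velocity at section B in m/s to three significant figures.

Q = A₁V₁ = (3.25×1.14) × 0.87 = 3.223 m³/s
A₂ = 2.04 × 1.02 = 2.081 m²
V₂ = Q/A₂ = 3.223/2.081 = 1.549 m/s

1.55 m/s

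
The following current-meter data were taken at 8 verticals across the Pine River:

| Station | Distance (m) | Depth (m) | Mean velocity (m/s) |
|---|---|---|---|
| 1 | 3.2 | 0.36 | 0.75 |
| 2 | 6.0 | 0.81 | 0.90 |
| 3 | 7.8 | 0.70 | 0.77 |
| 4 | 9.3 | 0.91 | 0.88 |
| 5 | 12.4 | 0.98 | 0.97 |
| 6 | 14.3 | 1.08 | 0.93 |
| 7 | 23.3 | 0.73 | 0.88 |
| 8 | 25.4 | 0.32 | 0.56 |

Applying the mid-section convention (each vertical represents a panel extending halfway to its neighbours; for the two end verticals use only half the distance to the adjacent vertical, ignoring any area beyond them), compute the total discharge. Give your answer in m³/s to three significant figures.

w_1 = (6.0 − 3.2)/2 = 1.4 m; q_1 = 0.75 × 0.36 × 1.4 = 0.3780 m³/s
w_2 = (7.8 − 3.2)/2 = 2.3 m; q_2 = 0.90 × 0.81 × 2.3 = 1.677 m³/s
w_3 = (9.3 − 6.0)/2 = 1.65 m; q_3 = 0.77 × 0.70 × 1.65 = 0.8894 m³/s
w_4 = (12.4 − 7.8)/2 = 2.3 m; q_4 = 0.88 × 0.91 × 2.3 = 1.842 m³/s
w_5 = (14.3 − 9.3)/2 = 2.5 m; q_5 = 0.97 × 0.98 × 2.5 = 2.377 m³/s
w_6 = (23.3 − 12.4)/2 = 5.45 m; q_6 = 0.93 × 1.08 × 5.45 = 5.474 m³/s
w_7 = (25.4 − 14.3)/2 = 5.55 m; q_7 = 0.88 × 0.73 × 5.55 = 3.565 m³/s
w_8 = (25.4 − 23.3)/2 = 1.05 m; q_8 = 0.56 × 0.32 × 1.05 = 0.1882 m³/s
Q = Σ qᵢ = 16.39 m³/s

16.4 m³/s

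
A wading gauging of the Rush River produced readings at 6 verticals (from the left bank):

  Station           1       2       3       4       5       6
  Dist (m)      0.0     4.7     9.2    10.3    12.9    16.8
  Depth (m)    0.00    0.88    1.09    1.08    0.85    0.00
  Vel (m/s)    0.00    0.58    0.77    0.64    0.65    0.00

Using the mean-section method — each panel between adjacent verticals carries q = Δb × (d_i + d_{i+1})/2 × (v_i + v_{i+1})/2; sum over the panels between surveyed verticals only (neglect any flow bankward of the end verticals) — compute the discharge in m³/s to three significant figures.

Panel 1-2: Δb = 4.7 m, d̄ = (0.00+0.88)/2 = 0.44, v̄ = (0.00+0.58)/2 = 0.29 → q = 4.7×0.44×0.29 = 0.5997 m³/s
Panel 2-3: Δb = 4.5 m, d̄ = (0.88+1.09)/2 = 0.985, v̄ = (0.58+0.77)/2 = 0.675 → q = 4.5×0.985×0.675 = 2.992 m³/s
Panel 3-4: Δb = 1.1 m, d̄ = (1.09+1.08)/2 = 1.085, v̄ = (0.77+0.64)/2 = 0.705 → q = 1.1×1.085×0.705 = 0.8414 m³/s
Panel 4-5: Δb = 2.6 m, d̄ = (1.08+0.85)/2 = 0.965, v̄ = (0.64+0.65)/2 = 0.645 → q = 2.6×0.965×0.645 = 1.618 m³/s
Panel 5-6: Δb = 3.9 m, d̄ = (0.85+0.00)/2 = 0.425, v̄ = (0.65+0.00)/2 = 0.325 → q = 3.9×0.425×0.325 = 0.5387 m³/s
Q = Σ q = 6.590 m³/s

6.59 m³/s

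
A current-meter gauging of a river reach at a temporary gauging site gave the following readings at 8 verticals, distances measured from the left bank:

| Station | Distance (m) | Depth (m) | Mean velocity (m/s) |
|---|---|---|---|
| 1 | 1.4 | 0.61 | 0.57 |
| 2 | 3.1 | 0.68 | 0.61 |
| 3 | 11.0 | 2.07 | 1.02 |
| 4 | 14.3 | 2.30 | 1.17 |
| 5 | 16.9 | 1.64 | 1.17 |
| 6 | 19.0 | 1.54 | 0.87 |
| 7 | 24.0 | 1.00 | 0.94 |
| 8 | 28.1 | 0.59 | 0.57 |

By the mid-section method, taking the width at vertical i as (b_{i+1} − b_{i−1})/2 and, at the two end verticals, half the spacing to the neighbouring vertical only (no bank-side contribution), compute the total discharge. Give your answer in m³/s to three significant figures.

36.3 m³/s

w_1 = (3.1 − 1.4)/2 = 0.85 m; q_1 = 0.57 × 0.61 × 0.85 = 0.2955 m³/s
w_2 = (11.0 − 1.4)/2 = 4.8 m; q_2 = 0.61 × 0.68 × 4.8 = 1.991 m³/s
w_3 = (14.3 − 3.1)/2 = 5.6 m; q_3 = 1.02 × 2.07 × 5.6 = 11.82 m³/s
w_4 = (16.9 − 11.0)/2 = 2.95 m; q_4 = 1.17 × 2.30 × 2.95 = 7.938 m³/s
w_5 = (19.0 − 14.3)/2 = 2.35 m; q_5 = 1.17 × 1.64 × 2.35 = 4.509 m³/s
w_6 = (24.0 − 16.9)/2 = 3.55 m; q_6 = 0.87 × 1.54 × 3.55 = 4.756 m³/s
w_7 = (28.1 − 19.0)/2 = 4.55 m; q_7 = 0.94 × 1.00 × 4.55 = 4.277 m³/s
w_8 = (28.1 − 24.0)/2 = 2.05 m; q_8 = 0.57 × 0.59 × 2.05 = 0.6894 m³/s
Q = Σ qᵢ = 36.28 m³/s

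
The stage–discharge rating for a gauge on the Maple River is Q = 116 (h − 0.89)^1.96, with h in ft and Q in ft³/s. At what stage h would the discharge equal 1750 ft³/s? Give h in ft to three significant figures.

h − h₀ = (Q/C)^(1/b) = (1750/116)^(1/1.96) = 3.993 ft
h = 0.89 + 3.993 = 4.883 ft

4.88 ft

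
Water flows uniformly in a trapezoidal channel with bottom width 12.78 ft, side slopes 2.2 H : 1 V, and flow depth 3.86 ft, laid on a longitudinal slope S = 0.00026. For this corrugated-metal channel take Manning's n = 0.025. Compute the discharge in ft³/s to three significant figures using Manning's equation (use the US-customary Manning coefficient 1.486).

149 ft³/s

A = (b + z·y)·y = (12.78 + 2.2×3.86)×3.86 = 82.11 ft²
P = b + 2y√(1+z²) = 12.78 + 2×3.86×√(1+2.2²) = 31.44 ft
R = A/P = 82.11/31.44 = 2.612 ft
Q = (1.486/n)·A·R^(2/3)·S^(1/2) = (1.486/0.025) × 82.11 × 2.612^(2/3) × 0.00026^(1/2) = 149.3 ft³/s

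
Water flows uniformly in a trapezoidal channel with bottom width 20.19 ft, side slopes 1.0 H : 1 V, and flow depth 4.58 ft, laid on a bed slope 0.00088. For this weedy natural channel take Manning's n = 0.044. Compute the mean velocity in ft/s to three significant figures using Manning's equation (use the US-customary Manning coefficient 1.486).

2.28 ft/s

A = (b + z·y)·y = (20.19 + 1.0×4.58)×4.58 = 113.4 ft²
P = b + 2y√(1+z²) = 20.19 + 2×4.58×√(1+1.0²) = 33.14 ft
R = A/P = 113.4/33.14 = 3.423 ft
Q = (1.486/n)·A·R^(2/3)·S^(1/2) = (1.486/0.044) × 113.4 × 3.423^(2/3) × 0.00088^(1/2) = 258.1 ft³/s
V = Q/A = 258.1/113.4 = 2.275 ft/s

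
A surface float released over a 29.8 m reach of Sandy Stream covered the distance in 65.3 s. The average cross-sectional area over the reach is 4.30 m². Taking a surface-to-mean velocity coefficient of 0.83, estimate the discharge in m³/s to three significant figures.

v_surface = L / t̄ = 29.8 / 65.3 = 0.4564 m/s
v_mean = 0.83 × 0.4564 = 0.3788 m/s
Q = A × v_mean = 4.30 × 0.3788 = 1.629 m³/s

1.63 m³/s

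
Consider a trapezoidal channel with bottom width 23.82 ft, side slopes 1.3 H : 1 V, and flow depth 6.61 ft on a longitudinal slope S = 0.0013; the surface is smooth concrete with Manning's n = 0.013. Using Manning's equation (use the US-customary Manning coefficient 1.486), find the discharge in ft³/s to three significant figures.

A = (b + z·y)·y = (23.82 + 1.3×6.61)×6.61 = 214.2 ft²
P = b + 2y√(1+z²) = 23.82 + 2×6.61×√(1+1.3²) = 45.50 ft
R = A/P = 214.2/45.50 = 4.709 ft
Q = (1.486/n)·A·R^(2/3)·S^(1/2) = (1.486/0.013) × 214.2 × 4.709^(2/3) × 0.0013^(1/2) = 2481 ft³/s

2480 ft³/s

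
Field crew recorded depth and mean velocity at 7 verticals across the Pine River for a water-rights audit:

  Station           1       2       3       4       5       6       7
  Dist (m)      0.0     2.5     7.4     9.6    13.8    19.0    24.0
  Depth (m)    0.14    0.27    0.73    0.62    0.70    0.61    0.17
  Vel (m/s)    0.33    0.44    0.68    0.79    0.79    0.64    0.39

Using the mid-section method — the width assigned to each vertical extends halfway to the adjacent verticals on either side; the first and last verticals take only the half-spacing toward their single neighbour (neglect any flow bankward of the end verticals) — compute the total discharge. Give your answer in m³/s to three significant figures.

8.58 m³/s

w_1 = (2.5 − 0.0)/2 = 1.25 m; q_1 = 0.33 × 0.14 × 1.25 = 0.05775 m³/s
w_2 = (7.4 − 0.0)/2 = 3.7 m; q_2 = 0.44 × 0.27 × 3.7 = 0.4396 m³/s
w_3 = (9.6 − 2.5)/2 = 3.55 m; q_3 = 0.68 × 0.73 × 3.55 = 1.762 m³/s
w_4 = (13.8 − 7.4)/2 = 3.2 m; q_4 = 0.79 × 0.62 × 3.2 = 1.567 m³/s
w_5 = (19.0 − 9.6)/2 = 4.7 m; q_5 = 0.79 × 0.70 × 4.7 = 2.599 m³/s
w_6 = (24.0 − 13.8)/2 = 5.1 m; q_6 = 0.64 × 0.61 × 5.1 = 1.991 m³/s
w_7 = (24.0 − 19.0)/2 = 2.5 m; q_7 = 0.39 × 0.17 × 2.5 = 0.1658 m³/s
Q = Σ qᵢ = 8.583 m³/s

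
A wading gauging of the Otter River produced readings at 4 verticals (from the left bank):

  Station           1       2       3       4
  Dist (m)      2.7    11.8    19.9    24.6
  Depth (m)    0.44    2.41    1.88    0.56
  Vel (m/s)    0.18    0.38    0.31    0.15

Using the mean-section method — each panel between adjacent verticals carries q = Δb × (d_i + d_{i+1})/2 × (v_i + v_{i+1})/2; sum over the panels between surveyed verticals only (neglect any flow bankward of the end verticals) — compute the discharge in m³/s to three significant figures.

Panel 1-2: Δb = 9.1 m, d̄ = (0.44+2.41)/2 = 1.425, v̄ = (0.18+0.38)/2 = 0.28 → q = 9.1×1.425×0.28 = 3.631 m³/s
Panel 2-3: Δb = 8.1 m, d̄ = (2.41+1.88)/2 = 2.145, v̄ = (0.38+0.31)/2 = 0.345 → q = 8.1×2.145×0.345 = 5.994 m³/s
Panel 3-4: Δb = 4.7 m, d̄ = (1.88+0.56)/2 = 1.22, v̄ = (0.31+0.15)/2 = 0.23 → q = 4.7×1.22×0.23 = 1.319 m³/s
Q = Σ q = 10.94 m³/s

10.9 m³/s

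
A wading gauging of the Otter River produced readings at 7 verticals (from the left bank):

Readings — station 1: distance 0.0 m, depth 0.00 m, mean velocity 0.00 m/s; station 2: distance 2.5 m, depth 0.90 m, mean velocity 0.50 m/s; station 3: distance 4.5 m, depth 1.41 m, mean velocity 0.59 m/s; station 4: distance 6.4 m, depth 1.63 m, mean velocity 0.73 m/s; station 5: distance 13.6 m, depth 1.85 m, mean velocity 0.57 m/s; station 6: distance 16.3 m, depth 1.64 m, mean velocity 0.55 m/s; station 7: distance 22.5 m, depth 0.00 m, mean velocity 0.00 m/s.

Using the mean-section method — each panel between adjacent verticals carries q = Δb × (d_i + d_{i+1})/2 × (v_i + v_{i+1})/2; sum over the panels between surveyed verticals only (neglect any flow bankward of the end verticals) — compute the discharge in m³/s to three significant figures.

Panel 1-2: Δb = 2.5 m, d̄ = (0.00+0.90)/2 = 0.45, v̄ = (0.00+0.50)/2 = 0.25 → q = 2.5×0.45×0.25 = 0.2813 m³/s
Panel 2-3: Δb = 2 m, d̄ = (0.90+1.41)/2 = 1.155, v̄ = (0.50+0.59)/2 = 0.545 → q = 2×1.155×0.545 = 1.259 m³/s
Panel 3-4: Δb = 1.9 m, d̄ = (1.41+1.63)/2 = 1.52, v̄ = (0.59+0.73)/2 = 0.66 → q = 1.9×1.52×0.66 = 1.906 m³/s
Panel 4-5: Δb = 7.2 m, d̄ = (1.63+1.85)/2 = 1.74, v̄ = (0.73+0.57)/2 = 0.65 → q = 7.2×1.74×0.65 = 8.143 m³/s
Panel 5-6: Δb = 2.7 m, d̄ = (1.85+1.64)/2 = 1.745, v̄ = (0.57+0.55)/2 = 0.56 → q = 2.7×1.745×0.56 = 2.638 m³/s
Panel 6-7: Δb = 6.2 m, d̄ = (1.64+0.00)/2 = 0.82, v̄ = (0.55+0.00)/2 = 0.275 → q = 6.2×0.82×0.275 = 1.398 m³/s
Q = Σ q = 15.63 m³/s

15.6 m³/s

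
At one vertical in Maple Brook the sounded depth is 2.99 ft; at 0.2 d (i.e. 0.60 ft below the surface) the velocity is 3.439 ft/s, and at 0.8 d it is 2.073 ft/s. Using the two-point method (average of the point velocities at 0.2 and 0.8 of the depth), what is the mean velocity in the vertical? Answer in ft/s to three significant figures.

2.76 ft/s

v̄ = (3.439 + 2.073) / 2 = 2.756 ft/s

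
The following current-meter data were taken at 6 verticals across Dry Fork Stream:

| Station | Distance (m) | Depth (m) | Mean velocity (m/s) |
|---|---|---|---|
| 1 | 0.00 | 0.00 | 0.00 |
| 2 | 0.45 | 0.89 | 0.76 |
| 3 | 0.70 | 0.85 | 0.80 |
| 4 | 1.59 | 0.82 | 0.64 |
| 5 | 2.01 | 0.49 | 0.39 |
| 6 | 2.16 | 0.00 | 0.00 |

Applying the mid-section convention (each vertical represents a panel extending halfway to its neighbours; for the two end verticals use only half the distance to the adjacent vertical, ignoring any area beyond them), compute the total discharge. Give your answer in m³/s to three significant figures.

1.02 m³/s

w_2 = (0.70 − 0.00)/2 = 0.35 m; q_2 = 0.76 × 0.89 × 0.35 = 0.2367 m³/s
w_3 = (1.59 − 0.45)/2 = 0.57 m; q_3 = 0.80 × 0.85 × 0.57 = 0.3876 m³/s
w_4 = (2.01 − 0.70)/2 = 0.655 m; q_4 = 0.64 × 0.82 × 0.655 = 0.3437 m³/s
w_5 = (2.16 − 1.59)/2 = 0.285 m; q_5 = 0.39 × 0.49 × 0.285 = 0.05446 m³/s
Stations 1, 6 contribute zero (depth or velocity is 0).
Q = Σ qᵢ = 1.023 m³/s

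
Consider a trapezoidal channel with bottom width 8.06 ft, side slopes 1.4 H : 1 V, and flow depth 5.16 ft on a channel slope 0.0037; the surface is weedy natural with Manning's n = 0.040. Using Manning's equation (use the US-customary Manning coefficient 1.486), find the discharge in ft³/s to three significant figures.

375 ft³/s

A = (b + z·y)·y = (8.06 + 1.4×5.16)×5.16 = 78.87 ft²
P = b + 2y√(1+z²) = 8.06 + 2×5.16×√(1+1.4²) = 25.82 ft
R = A/P = 78.87/25.82 = 3.055 ft
Q = (1.486/n)·A·R^(2/3)·S^(1/2) = (1.486/0.040) × 78.87 × 3.055^(2/3) × 0.0037^(1/2) = 375.2 ft³/s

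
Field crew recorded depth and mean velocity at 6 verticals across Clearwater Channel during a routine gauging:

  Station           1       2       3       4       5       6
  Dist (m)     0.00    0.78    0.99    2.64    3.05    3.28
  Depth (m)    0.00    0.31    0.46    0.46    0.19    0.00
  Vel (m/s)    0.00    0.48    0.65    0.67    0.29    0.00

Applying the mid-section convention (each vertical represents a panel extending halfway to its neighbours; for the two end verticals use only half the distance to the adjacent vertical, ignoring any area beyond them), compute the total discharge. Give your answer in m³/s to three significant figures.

w_2 = (0.99 − 0.00)/2 = 0.495 m; q_2 = 0.48 × 0.31 × 0.495 = 0.07366 m³/s
w_3 = (2.64 − 0.78)/2 = 0.93 m; q_3 = 0.65 × 0.46 × 0.93 = 0.2781 m³/s
w_4 = (3.05 − 0.99)/2 = 1.03 m; q_4 = 0.67 × 0.46 × 1.03 = 0.3174 m³/s
w_5 = (3.28 − 2.64)/2 = 0.32 m; q_5 = 0.29 × 0.19 × 0.32 = 0.01763 m³/s
Stations 1, 6 contribute zero (depth or velocity is 0).
Q = Σ qᵢ = 0.6868 m³/s

0.687 m³/s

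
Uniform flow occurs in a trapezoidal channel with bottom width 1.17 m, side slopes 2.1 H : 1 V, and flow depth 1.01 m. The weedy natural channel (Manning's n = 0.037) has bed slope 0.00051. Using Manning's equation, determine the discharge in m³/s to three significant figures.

A = (b + z·y)·y = (1.17 + 2.1×1.01)×1.01 = 3.324 m²
P = b + 2y√(1+z²) = 1.17 + 2×1.01×√(1+2.1²) = 5.868 m
R = A/P = 3.324/5.868 = 0.5664 m
Q = (1/n)·A·R^(2/3)·S^(1/2) = (1/0.037) × 3.324 × 0.5664^(2/3) × 0.00051^(1/2) = 1.389 m³/s

1.39 m³/s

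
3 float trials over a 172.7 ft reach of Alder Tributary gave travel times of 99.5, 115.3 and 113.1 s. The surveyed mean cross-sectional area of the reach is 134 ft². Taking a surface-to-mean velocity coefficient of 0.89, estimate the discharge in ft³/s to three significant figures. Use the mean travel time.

188 ft³/s

t̄ = (99.5 + 115.3 + 113.1) / 3 = 109.3 s
v_surface = L / t̄ = 172.7 / 109.3 = 1.580 ft/s
v_mean = 0.89 × 1.580 = 1.406 ft/s
Q = A × v_mean = 134 × 1.406 = 188.4 ft³/s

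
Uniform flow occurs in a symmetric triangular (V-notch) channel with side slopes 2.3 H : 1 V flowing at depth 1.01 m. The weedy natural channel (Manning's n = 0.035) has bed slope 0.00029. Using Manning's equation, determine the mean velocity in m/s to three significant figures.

A = z·y² = 2.3×1.01² = 2.346 m²
P = 2y√(1+z²) = 2×1.01×√(1+2.3²) = 5.066 m
R = A/P = 2.346/5.066 = 0.4631 m
Q = (1/n)·A·R^(2/3)·S^(1/2) = (1/0.035) × 2.346 × 0.4631^(2/3) × 0.00029^(1/2) = 0.6833 m³/s
V = Q/A = 0.6833/2.346 = 0.2912 m/s

0.291 m/s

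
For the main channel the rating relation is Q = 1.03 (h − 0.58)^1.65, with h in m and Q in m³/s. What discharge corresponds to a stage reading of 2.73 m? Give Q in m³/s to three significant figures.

3.64 m³/s

Q = 1.03 × (2.73 − 0.58)^1.65 = 1.03 × 2.15^1.65 = 3.642 m³/s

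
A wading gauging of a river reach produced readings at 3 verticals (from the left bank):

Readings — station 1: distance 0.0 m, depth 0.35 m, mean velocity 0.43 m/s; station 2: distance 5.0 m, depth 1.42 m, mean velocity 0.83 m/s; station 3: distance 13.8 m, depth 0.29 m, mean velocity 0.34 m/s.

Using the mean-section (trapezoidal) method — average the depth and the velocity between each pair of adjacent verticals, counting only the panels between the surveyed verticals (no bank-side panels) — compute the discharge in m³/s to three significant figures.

Panel 1-2: Δb = 5 m, d̄ = (0.35+1.42)/2 = 0.885, v̄ = (0.43+0.83)/2 = 0.63 → q = 5×0.885×0.63 = 2.788 m³/s
Panel 2-3: Δb = 8.8 m, d̄ = (1.42+0.29)/2 = 0.855, v̄ = (0.83+0.34)/2 = 0.585 → q = 8.8×0.855×0.585 = 4.402 m³/s
Q = Σ q = 7.189 m³/s

7.19 m³/s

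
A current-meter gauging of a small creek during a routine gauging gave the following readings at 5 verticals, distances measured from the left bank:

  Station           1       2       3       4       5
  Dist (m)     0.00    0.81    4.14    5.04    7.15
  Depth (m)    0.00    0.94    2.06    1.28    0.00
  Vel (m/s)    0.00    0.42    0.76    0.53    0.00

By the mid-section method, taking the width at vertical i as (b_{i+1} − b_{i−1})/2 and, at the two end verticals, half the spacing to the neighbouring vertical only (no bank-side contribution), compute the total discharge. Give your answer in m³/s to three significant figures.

w_2 = (4.14 − 0.00)/2 = 2.07 m; q_2 = 0.42 × 0.94 × 2.07 = 0.8172 m³/s
w_3 = (5.04 − 0.81)/2 = 2.115 m; q_3 = 0.76 × 2.06 × 2.115 = 3.311 m³/s
w_4 = (7.15 − 4.14)/2 = 1.505 m; q_4 = 0.53 × 1.28 × 1.505 = 1.021 m³/s
Stations 1, 5 contribute zero (depth or velocity is 0).
Q = Σ qᵢ = 5.149 m³/s

5.15 m³/s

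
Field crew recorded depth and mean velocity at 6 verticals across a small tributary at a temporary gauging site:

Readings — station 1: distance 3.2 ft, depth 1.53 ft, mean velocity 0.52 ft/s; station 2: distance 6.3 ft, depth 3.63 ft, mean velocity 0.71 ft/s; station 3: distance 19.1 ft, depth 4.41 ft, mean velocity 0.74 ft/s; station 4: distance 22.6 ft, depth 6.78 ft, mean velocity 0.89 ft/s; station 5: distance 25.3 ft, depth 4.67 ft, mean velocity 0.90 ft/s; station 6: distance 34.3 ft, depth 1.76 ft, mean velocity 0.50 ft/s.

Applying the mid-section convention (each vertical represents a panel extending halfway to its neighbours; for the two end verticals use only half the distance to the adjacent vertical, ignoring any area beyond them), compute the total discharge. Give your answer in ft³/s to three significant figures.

w_1 = (6.3 − 3.2)/2 = 1.55 ft; q_1 = 0.52 × 1.53 × 1.55 = 1.233 ft³/s
w_2 = (19.1 − 3.2)/2 = 7.95 ft; q_2 = 0.71 × 3.63 × 7.95 = 20.49 ft³/s
w_3 = (22.6 − 6.3)/2 = 8.15 ft; q_3 = 0.74 × 4.41 × 8.15 = 26.60 ft³/s
w_4 = (25.3 − 19.1)/2 = 3.1 ft; q_4 = 0.89 × 6.78 × 3.1 = 18.71 ft³/s
w_5 = (34.3 − 22.6)/2 = 5.85 ft; q_5 = 0.90 × 4.67 × 5.85 = 24.59 ft³/s
w_6 = (34.3 − 25.3)/2 = 4.5 ft; q_6 = 0.50 × 1.76 × 4.5 = 3.960 ft³/s
Q = Σ qᵢ = 95.57 ft³/s

95.6 ft³/s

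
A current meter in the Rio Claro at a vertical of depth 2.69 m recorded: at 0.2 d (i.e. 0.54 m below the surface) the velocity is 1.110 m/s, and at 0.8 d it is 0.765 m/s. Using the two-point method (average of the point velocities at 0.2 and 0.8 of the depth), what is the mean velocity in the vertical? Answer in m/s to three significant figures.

0.938 m/s

v̄ = (1.110 + 0.765) / 2 = 0.9375 m/s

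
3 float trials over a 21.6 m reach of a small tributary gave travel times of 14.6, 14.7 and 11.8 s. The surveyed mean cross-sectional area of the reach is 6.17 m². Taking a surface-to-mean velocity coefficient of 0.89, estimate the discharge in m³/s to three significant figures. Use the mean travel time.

t̄ = (14.6 + 14.7 + 11.8) / 3 = 13.7 s
v_surface = L / t̄ = 21.6 / 13.7 = 1.577 m/s
v_mean = 0.89 × 1.577 = 1.403 m/s
Q = A × v_mean = 6.17 × 1.403 = 8.658 m³/s

8.66 m³/s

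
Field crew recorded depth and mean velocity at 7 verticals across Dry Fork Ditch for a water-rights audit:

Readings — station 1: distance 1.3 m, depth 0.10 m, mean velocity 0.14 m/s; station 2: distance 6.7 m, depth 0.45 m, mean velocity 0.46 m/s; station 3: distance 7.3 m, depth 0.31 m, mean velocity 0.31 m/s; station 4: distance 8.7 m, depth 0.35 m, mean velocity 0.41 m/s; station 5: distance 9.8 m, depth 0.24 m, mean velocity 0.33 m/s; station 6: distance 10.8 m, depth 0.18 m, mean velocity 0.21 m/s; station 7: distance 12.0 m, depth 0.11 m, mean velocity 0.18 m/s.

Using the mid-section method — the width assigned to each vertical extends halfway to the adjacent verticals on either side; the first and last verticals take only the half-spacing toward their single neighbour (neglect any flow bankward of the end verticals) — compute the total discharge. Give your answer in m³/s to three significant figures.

w_1 = (6.7 − 1.3)/2 = 2.7 m; q_1 = 0.14 × 0.10 × 2.7 = 0.03780 m³/s
w_2 = (7.3 − 1.3)/2 = 3 m; q_2 = 0.46 × 0.45 × 3 = 0.6210 m³/s
w_3 = (8.7 − 6.7)/2 = 1 m; q_3 = 0.31 × 0.31 × 1 = 0.09610 m³/s
w_4 = (9.8 − 7.3)/2 = 1.25 m; q_4 = 0.41 × 0.35 × 1.25 = 0.1794 m³/s
w_5 = (10.8 − 8.7)/2 = 1.05 m; q_5 = 0.33 × 0.24 × 1.05 = 0.08316 m³/s
w_6 = (12.0 − 9.8)/2 = 1.1 m; q_6 = 0.21 × 0.18 × 1.1 = 0.04158 m³/s
w_7 = (12.0 − 10.8)/2 = 0.6 m; q_7 = 0.18 × 0.11 × 0.6 = 0.01188 m³/s
Q = Σ qᵢ = 1.071 m³/s

1.07 m³/s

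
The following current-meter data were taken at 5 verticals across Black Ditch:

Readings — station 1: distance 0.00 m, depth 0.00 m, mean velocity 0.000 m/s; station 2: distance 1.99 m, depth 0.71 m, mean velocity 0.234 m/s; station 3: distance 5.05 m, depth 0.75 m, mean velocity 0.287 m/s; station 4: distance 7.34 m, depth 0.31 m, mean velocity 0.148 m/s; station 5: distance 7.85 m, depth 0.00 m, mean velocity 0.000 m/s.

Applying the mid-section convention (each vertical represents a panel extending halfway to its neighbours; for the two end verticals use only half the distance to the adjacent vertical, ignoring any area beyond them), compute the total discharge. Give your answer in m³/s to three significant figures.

1.06 m³/s

w_2 = (5.05 − 0.00)/2 = 2.525 m; q_2 = 0.234 × 0.71 × 2.525 = 0.4195 m³/s
w_3 = (7.34 − 1.99)/2 = 2.675 m; q_3 = 0.287 × 0.75 × 2.675 = 0.5758 m³/s
w_4 = (7.85 − 5.05)/2 = 1.4 m; q_4 = 0.148 × 0.31 × 1.4 = 0.06423 m³/s
Stations 1, 5 contribute zero (depth or velocity is 0).
Q = Σ qᵢ = 1.060 m³/s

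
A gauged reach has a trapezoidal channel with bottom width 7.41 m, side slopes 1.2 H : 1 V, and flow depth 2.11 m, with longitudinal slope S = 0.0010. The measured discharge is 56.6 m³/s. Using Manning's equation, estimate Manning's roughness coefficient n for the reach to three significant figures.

A = (b + z·y)·y = (7.41 + 1.2×2.11)×2.11 = 20.98 m²
P = b + 2y√(1+z²) = 7.41 + 2×2.11×√(1+1.2²) = 14.00 m
R = A/P = 20.98/14.00 = 1.498 m
n = (1/Q)·A·R^(2/3)·S^(1/2) = (1/56.6) × 20.98 × 1.309 × 0.03162 = 0.01535

0.0153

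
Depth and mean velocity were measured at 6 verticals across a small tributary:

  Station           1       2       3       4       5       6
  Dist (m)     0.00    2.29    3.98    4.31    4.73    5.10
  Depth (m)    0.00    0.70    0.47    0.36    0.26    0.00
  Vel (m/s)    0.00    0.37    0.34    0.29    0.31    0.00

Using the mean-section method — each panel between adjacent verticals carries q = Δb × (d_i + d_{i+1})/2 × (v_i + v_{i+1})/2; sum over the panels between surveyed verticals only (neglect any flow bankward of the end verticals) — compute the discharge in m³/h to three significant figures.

2120 m³/h

Panel 1-2: Δb = 2.29 m, d̄ = (0.00+0.70)/2 = 0.35, v̄ = (0.00+0.37)/2 = 0.185 → q = 2.29×0.35×0.185 = 0.1483 m³/s
Panel 2-3: Δb = 1.69 m, d̄ = (0.70+0.47)/2 = 0.585, v̄ = (0.37+0.34)/2 = 0.355 → q = 1.69×0.585×0.355 = 0.3510 m³/s
Panel 3-4: Δb = 0.33 m, d̄ = (0.47+0.36)/2 = 0.415, v̄ = (0.34+0.29)/2 = 0.315 → q = 0.33×0.415×0.315 = 0.04314 m³/s
Panel 4-5: Δb = 0.42 m, d̄ = (0.36+0.26)/2 = 0.31, v̄ = (0.29+0.31)/2 = 0.3 → q = 0.42×0.31×0.3 = 0.03906 m³/s
Panel 5-6: Δb = 0.37 m, d̄ = (0.26+0.00)/2 = 0.13, v̄ = (0.31+0.00)/2 = 0.155 → q = 0.37×0.13×0.155 = 0.007456 m³/s
Q = Σ q = 0.5889 m³/s
= 0.5889 × 3600 = 2120 m³/h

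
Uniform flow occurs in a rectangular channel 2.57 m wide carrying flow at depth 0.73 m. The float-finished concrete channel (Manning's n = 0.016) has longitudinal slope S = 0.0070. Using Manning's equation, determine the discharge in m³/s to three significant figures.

A = b·y = 2.57 × 0.73 = 1.876 m²
P = b + 2y = 2.57 + 2×0.73 = 4.030 m
R = A/P = 1.876/4.030 = 0.4655 m
Q = (1/n)·A·R^(2/3)·S^(1/2) = (1/0.016) × 1.876 × 0.4655^(2/3) × 0.0070^(1/2) = 5.893 m³/s

5.89 m³/s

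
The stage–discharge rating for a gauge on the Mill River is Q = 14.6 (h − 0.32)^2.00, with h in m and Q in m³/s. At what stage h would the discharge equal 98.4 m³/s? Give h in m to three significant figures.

h − h₀ = (Q/C)^(1/b) = (98.4/14.6)^(1/2.00) = 2.596 m
h = 0.32 + 2.596 = 2.916 m

2.92 m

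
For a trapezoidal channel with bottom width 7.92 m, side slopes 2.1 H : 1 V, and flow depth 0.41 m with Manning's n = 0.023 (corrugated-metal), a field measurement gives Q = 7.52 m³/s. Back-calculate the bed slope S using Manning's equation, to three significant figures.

A = (b + z·y)·y = (7.92 + 2.1×0.41)×0.41 = 3.600 m²
P = b + 2y√(1+z²) = 7.92 + 2×0.41×√(1+2.1²) = 9.827 m
R = A/P = 3.600/9.827 = 0.3663 m
S = (Q·n / (1·A·R^(2/3)))² = (7.52×0.023 / (1×3.600×0.5120))² = 0.008805

0.00880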